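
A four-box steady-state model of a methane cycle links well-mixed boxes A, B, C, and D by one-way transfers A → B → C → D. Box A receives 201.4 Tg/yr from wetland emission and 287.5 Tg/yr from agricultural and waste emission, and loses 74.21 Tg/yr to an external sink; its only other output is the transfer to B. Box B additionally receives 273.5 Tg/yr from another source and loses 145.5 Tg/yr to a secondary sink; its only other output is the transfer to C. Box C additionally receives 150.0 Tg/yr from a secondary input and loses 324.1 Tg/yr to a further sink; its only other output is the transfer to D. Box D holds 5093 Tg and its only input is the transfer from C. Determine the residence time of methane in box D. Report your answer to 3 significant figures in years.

13.8 yr

Box A: F(A→B) = (201.4 + 287.5) − 74.21 = 414.69 Tg/yr.
Box B: F(B→C) = (414.69 + 273.5) − 145.5 = 542.69 Tg/yr.
Box C: F(C→D) = (542.69 + 150.0) − 324.1 = 368.59 Tg/yr.
Box D throughput = its input = 368.59 Tg/yr; τ = 5093 / 368.59 = 13.82 yr.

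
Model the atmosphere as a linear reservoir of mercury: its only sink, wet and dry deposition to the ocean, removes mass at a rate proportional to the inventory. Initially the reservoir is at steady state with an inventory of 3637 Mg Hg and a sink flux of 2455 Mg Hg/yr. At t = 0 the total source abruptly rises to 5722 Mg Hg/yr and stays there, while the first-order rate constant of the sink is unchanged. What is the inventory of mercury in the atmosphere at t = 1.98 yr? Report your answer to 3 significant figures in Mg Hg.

7210 Mg Hg

Residence time τ = M₀/F₀ = 1.481 yr. The eventual steady state is M_∞ = M₀·(F₁/F₀) = 3637 × 5722/2455 = 8477.0 Mg Hg.
The anomaly ΔM(t) = M(t) − M_∞ decays as ΔM₀·e^(−t/τ) with ΔM₀ = 3637 − 8477.0 = −4840 Mg Hg.
At t = 1.98 yr, e^(−t/τ) = e^(−1.337) = 0.2628, so ΔM = −1272 Mg Hg and M = 8477.0 − 1272 = 7205.2 Mg Hg.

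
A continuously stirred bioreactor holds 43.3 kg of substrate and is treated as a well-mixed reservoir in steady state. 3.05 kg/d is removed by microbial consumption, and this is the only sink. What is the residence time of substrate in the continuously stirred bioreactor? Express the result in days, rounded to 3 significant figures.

τ = M / F = 43.3 / 3.05 = 14.20 d.

14.2 d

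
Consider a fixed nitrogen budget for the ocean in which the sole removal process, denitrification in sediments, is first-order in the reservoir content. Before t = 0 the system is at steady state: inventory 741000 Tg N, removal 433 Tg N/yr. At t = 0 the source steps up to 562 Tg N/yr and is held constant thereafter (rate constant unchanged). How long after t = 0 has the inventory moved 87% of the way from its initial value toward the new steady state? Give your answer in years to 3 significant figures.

3490 yr

τ = M₀/F₀ = 741000/433 = 1711 yr.
The remaining gap fraction is e^(−t/τ); 87% covered ⇒ e^(−t/τ) = 0.130.
t = −τ ln(0.130) = 1711 × 2.040 = 3491 yr.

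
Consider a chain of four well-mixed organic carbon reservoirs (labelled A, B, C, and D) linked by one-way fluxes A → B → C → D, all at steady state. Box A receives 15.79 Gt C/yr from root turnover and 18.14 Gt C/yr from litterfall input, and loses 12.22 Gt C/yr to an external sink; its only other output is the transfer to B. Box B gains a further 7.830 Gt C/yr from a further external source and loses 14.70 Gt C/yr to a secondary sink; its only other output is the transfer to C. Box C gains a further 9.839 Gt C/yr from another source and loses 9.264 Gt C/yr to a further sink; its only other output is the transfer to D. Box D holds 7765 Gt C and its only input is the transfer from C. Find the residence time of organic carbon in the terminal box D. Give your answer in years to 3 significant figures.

504 yr

Box A: F(A→B) = (15.79 + 18.14) − 12.22 = 21.710 Gt C/yr.
Box B: F(B→C) = (21.710 + 7.830) − 14.70 = 14.840 Gt C/yr.
Box C: F(C→D) = (14.840 + 9.839) − 9.264 = 15.415 Gt C/yr.
Box D throughput = its input = 15.415 Gt C/yr; τ = 7765 / 15.415 = 503.7 yr.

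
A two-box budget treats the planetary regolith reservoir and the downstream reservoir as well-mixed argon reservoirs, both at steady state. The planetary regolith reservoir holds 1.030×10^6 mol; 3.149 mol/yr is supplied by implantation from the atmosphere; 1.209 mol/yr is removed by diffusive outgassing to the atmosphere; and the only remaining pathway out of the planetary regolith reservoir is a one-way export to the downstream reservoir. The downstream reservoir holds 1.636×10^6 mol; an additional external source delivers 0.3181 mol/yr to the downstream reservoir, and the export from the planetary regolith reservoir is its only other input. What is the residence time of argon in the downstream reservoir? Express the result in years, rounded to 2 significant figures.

720000 yr

Balance the planetary regolith reservoir: ΣF_in = 3.1490 mol/yr.
Export to the downstream reservoir = ΣF_in − (1.209) = 1.9400 mol/yr.
Total input to the downstream reservoir = 1.9400 + 0.3181 = 2.2581 mol/yr; at steady state this equals its total output.
τ = M / F = 1.636×10^6 / 2.2581 = 724500 yr.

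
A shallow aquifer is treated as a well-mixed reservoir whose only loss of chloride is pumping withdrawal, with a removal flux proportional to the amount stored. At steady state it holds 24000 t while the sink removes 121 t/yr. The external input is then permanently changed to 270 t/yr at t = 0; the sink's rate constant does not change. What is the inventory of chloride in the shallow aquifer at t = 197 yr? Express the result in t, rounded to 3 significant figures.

τ = M₀/F₀ = 24000/121 = 198.3 yr; rate constant k = 1/τ.
New steady state M_∞ = F₁/k = F₁·τ = 270 × 198.3 = 53554 t.
M(t) = M_∞ + (M₀ − M_∞)·e^(−t/τ); t/τ = 197/198.3 = 0.9932, so e^(−t/τ) = 0.3704.
M(t) = 53554 − 29550 × 0.3704 = 42607 t.

42600 t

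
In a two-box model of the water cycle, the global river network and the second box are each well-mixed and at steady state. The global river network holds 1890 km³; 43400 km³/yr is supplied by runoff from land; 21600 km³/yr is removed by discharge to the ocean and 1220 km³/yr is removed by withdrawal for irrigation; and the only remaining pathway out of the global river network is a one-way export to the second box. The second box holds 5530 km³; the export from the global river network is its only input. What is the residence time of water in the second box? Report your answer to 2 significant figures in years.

0.27 yr

Balance the global river network: ΣF_in = 43400 km³/yr.
Export to the second box = ΣF_in − (21600 + 1220) = 20580 km³/yr.
At steady state the output of the second box equals its input, 20580 km³/yr.
τ = M / F = 5530 / 20580 = 0.2687 yr.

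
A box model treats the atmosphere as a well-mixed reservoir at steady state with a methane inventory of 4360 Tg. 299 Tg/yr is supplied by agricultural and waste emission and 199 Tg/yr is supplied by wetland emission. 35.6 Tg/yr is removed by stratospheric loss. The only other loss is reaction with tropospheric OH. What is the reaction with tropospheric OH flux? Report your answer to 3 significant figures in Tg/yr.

At steady state ΣF_in = ΣF_out.
ΣF_in = 299 + 199 = 498.00 Tg/yr.
Reaction with tropospheric OH flux = ΣF_in − (35.6) = 498.00 − 35.60 = 462.4 Tg/yr.

462 Tg/yr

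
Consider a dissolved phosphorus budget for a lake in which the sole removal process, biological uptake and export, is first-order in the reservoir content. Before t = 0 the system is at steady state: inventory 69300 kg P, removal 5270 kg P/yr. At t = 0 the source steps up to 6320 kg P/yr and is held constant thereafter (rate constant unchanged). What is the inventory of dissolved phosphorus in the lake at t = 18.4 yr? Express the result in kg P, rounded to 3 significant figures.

79700 kg P

Residence time τ = M₀/F₀ = 13.15 yr. The eventual steady state is M_∞ = M₀·(F₁/F₀) = 69300 × 6320/5270 = 83107 kg P.
The anomaly ΔM(t) = M(t) − M_∞ decays as ΔM₀·e^(−t/τ) with ΔM₀ = 69300 − 83107 = −13810 kg P.
At t = 18.4 yr, e^(−t/τ) = e^(−1.399) = 0.2468, so ΔM = −3407 kg P and M = 83107 − 3407 = 79700 kg P.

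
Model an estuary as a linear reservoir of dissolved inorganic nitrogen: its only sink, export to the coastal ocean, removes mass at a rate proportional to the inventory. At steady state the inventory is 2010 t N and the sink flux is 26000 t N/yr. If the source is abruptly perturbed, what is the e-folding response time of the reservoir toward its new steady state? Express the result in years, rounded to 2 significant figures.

For a linear reservoir the response time equals the residence time τ = M/F.
τ = 2010 / 26000 = 0.07731 yr.

0.077 yr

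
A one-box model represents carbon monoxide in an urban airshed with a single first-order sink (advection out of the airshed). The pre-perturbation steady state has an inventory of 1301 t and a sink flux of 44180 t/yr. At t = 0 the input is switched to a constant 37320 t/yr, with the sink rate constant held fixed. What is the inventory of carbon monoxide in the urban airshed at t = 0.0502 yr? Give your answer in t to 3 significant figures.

1140 t

τ = M₀/F₀ = 1301/44180 = 0.02945 yr; rate constant k = 1/τ.
New steady state M_∞ = F₁/k = F₁·τ = 37320 × 0.02945 = 1099.0 t.
M(t) = M_∞ + (M₀ − M_∞)·e^(−t/τ); t/τ = 0.0502/0.02945 = 1.705, so e^(−t/τ) = 0.1818.
M(t) = 1099.0 + 202.0 × 0.1818 = 1135.7 t.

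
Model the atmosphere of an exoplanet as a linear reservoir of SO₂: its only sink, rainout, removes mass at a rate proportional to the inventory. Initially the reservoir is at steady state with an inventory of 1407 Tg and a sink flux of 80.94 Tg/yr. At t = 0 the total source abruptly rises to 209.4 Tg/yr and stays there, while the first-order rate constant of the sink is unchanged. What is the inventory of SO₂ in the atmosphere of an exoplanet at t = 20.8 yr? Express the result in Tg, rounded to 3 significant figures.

2970 Tg

Residence time τ = M₀/F₀ = 17.38 yr. The eventual steady state is M_∞ = M₀·(F₁/F₀) = 1407 × 209.4/80.94 = 3640.1 Tg.
The anomaly ΔM(t) = M(t) − M_∞ decays as ΔM₀·e^(−t/τ) with ΔM₀ = 1407 − 3640.1 = −2233 Tg.
At t = 20.8 yr, e^(−t/τ) = e^(−1.197) = 0.3022, so ΔM = −674.9 Tg and M = 3640.1 − 674.9 = 2965.1 Tg.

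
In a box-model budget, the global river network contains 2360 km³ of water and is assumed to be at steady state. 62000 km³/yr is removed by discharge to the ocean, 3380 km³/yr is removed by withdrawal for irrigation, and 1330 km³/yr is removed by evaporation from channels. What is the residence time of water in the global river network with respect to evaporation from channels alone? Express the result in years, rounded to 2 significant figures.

Residence time with respect to a single sink: τ = M / F_sink.
τ = 2360 / 1330 = 1.774 yr.

1.8 yr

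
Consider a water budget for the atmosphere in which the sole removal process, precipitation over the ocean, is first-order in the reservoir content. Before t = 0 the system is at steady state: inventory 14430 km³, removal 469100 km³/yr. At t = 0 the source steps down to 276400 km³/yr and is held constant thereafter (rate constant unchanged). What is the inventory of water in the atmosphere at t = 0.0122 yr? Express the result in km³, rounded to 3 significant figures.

The sink rate constant is k = F₀/M₀ = 469100/14430 = 32.51 yr⁻¹.
Solving dM/dt = F₁ − kM with M(0) = M₀ gives M(t) = F₁/k + (M₀ − F₁/k)·e^(−kt).
F₁/k = 276400/32.51 = 8502.3 km³; kt = 32.51 × 0.0122 = 0.3966, e^(−kt) = 0.6726.
M(0.0122) = 8502.3 + (14430 − 8502.3) × 0.6726 = 8502.3 + 3987 = 12489 km³.

12500 km³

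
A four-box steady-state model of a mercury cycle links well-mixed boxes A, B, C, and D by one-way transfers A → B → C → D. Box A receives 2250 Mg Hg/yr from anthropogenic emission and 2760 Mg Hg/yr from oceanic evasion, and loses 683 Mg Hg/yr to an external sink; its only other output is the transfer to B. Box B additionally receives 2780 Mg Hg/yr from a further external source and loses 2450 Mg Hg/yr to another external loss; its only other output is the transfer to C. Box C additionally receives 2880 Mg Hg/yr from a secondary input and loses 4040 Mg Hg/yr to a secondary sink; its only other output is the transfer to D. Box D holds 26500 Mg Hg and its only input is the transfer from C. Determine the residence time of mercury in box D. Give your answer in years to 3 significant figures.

7.58 yr

Box A: F(A→B) = (2250 + 2760) − 683 = 4327.0 Mg Hg/yr.
Box B: F(B→C) = (4327.0 + 2780) − 2450 = 4657.0 Mg Hg/yr.
Box C: F(C→D) = (4657.0 + 2880) − 4040 = 3497.0 Mg Hg/yr.
Box D throughput = its input = 3497.0 Mg Hg/yr; τ = 26500 / 3497.0 = 7.578 yr.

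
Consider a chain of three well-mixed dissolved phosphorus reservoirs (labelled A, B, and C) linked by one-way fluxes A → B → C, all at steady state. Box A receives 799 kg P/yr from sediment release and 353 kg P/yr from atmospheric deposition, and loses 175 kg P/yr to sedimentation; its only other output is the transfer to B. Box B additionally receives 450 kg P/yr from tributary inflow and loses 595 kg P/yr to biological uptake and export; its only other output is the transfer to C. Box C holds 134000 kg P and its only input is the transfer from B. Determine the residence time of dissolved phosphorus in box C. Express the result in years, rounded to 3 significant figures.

Box A: F(A→B) = (799 + 353) − 175 = 977.00 kg P/yr.
Box B: F(B→C) = (977.00 + 450) − 595 = 832.00 kg P/yr.
Box C throughput = its input = 832.00 kg P/yr; τ = 134000 / 832.00 = 161.1 yr.

161 yr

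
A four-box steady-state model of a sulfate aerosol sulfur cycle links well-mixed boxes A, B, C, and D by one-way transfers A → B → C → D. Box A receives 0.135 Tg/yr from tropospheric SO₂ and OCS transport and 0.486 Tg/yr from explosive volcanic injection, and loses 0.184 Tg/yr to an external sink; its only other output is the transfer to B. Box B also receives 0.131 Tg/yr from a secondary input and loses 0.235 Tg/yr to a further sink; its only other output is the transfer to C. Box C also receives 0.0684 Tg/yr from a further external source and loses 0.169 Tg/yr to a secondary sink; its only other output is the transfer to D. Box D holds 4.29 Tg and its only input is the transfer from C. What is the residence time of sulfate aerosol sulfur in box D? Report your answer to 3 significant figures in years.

18.5 yr

Box A: F(A→B) = (0.135 + 0.486) − 0.184 = 0.43700 Tg/yr.
Box B: F(B→C) = (0.43700 + 0.131) − 0.235 = 0.33300 Tg/yr.
Box C: F(C→D) = (0.33300 + 0.0684) − 0.169 = 0.23240 Tg/yr.
Box D throughput = its input = 0.23240 Tg/yr; τ = 4.29 / 0.23240 = 18.46 yr.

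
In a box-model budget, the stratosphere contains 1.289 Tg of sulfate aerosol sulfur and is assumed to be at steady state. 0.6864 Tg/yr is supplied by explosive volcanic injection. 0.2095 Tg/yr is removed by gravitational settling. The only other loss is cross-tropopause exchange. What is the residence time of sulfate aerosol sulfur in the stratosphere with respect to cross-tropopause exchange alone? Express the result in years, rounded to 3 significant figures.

2.70 yr

At steady state ΣF_in = ΣF_out.
ΣF_in = 0.68640 Tg/yr.
Cross-tropopause exchange flux = ΣF_in − (0.2095) = 0.68640 − 0.2095 = 0.4769 Tg/yr.
τ = M / F = 1.289 / 0.4769 = 2.703 yr.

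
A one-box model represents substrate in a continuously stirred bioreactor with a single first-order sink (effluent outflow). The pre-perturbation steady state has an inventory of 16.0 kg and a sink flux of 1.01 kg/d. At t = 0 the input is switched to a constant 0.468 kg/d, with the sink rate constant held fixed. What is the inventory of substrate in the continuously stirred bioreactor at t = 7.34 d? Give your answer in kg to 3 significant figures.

Residence time τ = M₀/F₀ = 15.84 d. The eventual steady state is M_∞ = M₀·(F₁/F₀) = 16.0 × 0.468/1.01 = 7.4139 kg.
The anomaly ΔM(t) = M(t) − M_∞ decays as ΔM₀·e^(−t/τ) with ΔM₀ = 16.0 − 7.4139 = 8.586 kg.
At t = 7.34 d, e^(−t/τ) = e^(−0.4633) = 0.6292, so ΔM = 5.402 kg and M = 7.4139 + 5.402 = 12.816 kg.

12.8 kg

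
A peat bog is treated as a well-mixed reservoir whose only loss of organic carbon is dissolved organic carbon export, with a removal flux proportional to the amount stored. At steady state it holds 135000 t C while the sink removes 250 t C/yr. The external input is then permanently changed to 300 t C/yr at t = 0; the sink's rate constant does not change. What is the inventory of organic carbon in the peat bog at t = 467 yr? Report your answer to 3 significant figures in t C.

The sink rate constant is k = F₀/M₀ = 250/135000 = 0.001852 yr⁻¹.
Solving dM/dt = F₁ − kM with M(0) = M₀ gives M(t) = F₁/k + (M₀ − F₁/k)·e^(−kt).
F₁/k = 300/0.001852 = 162000 t C; kt = 0.001852 × 467 = 0.8648, e^(−kt) = 0.4211.
M(467) = 162000 + (135000 − 162000) × 0.4211 = 162000 − 11370 = 150630 t C.

151000 t C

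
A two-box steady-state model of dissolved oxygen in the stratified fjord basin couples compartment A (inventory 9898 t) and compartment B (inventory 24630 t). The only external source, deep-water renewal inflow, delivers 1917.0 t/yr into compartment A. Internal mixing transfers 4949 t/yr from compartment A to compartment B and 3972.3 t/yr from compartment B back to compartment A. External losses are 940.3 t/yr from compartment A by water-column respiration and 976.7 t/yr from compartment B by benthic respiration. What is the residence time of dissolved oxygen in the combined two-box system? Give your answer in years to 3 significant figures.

Treat the two boxes together as one reservoir: the mixing fluxes between them are internal recycling, so τ = ΣM / Σ(external losses).
M_total = 9898 + 24630 = 34528 t.
ΣF_external_out = 940.3 + 976.7 = 1917.0 t/yr.
τ = M_total / ΣF_ext = 34528 / 1917.0 = 18.01 yr.

18.0 yr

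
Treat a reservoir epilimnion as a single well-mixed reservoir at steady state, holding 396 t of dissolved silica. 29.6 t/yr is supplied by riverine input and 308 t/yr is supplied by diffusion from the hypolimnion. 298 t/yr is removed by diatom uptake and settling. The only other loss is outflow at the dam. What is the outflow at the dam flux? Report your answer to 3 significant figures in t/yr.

At steady state ΣF_in = ΣF_out.
ΣF_in = 29.6 + 308 = 337.60 t/yr.
Outflow at the dam flux = ΣF_in − (298) = 337.60 − 298.0 = 39.60 t/yr.

39.6 t/yr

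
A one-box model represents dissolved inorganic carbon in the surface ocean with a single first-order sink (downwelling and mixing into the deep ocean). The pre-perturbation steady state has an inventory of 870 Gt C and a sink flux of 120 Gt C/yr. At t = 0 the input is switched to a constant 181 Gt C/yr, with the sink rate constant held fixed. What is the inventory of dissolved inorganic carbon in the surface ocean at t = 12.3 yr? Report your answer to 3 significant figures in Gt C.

1230 Gt C

The sink rate constant is k = F₀/M₀ = 120/870 = 0.1379 yr⁻¹.
Solving dM/dt = F₁ − kM with M(0) = M₀ gives M(t) = F₁/k + (M₀ − F₁/k)·e^(−kt).
F₁/k = 181/0.1379 = 1312.2 Gt C; kt = 0.1379 × 12.3 = 1.697, e^(−kt) = 0.1833.
M(12.3) = 1312.2 + (870 − 1312.2) × 0.1833 = 1312.2 − 81.07 = 1231.2 Gt C.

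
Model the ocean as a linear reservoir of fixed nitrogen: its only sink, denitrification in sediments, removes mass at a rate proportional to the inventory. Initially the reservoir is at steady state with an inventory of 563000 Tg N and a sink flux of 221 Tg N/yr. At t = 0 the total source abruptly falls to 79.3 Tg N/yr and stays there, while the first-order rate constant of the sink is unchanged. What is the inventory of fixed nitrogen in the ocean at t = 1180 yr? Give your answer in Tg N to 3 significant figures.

The sink rate constant is k = F₀/M₀ = 221/563000 = 0.0003925 yr⁻¹.
Solving dM/dt = F₁ − kM with M(0) = M₀ gives M(t) = F₁/k + (M₀ − F₁/k)·e^(−kt).
F₁/k = 79.3/0.0003925 = 202020 Tg N; kt = 0.0003925 × 1180 = 0.4632, e^(−kt) = 0.6293.
M(1180) = 202020 + (563000 − 202020) × 0.6293 = 202020 + 227200 = 429170 Tg N.

429000 Tg N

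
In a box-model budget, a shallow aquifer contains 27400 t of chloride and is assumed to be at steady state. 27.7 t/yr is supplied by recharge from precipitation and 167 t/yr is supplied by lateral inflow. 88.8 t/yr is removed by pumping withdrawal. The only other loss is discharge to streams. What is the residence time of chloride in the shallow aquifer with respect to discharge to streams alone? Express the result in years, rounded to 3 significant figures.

At steady state ΣF_in = ΣF_out.
ΣF_in = 27.7 + 167 = 194.70 t/yr.
Discharge to streams flux = ΣF_in − (88.8) = 194.70 − 88.80 = 105.9 t/yr.
τ = M / F = 27400 / 105.9 = 258.7 yr.

259 yr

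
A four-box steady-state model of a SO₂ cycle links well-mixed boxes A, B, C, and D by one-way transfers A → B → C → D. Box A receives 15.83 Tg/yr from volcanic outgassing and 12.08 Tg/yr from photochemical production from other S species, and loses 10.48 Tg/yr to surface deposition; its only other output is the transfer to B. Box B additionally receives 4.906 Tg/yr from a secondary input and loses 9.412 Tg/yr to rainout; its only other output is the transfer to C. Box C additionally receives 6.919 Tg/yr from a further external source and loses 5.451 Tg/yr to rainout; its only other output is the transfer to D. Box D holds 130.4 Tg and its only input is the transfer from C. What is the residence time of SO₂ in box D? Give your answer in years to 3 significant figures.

Box A: F(A→B) = (15.83 + 12.08) − 10.48 = 17.430 Tg/yr.
Box B: F(B→C) = (17.430 + 4.906) − 9.412 = 12.924 Tg/yr.
Box C: F(C→D) = (12.924 + 6.919) − 5.451 = 14.392 Tg/yr.
Box D throughput = its input = 14.392 Tg/yr; τ = 130.4 / 14.392 = 9.061 yr.

9.06 yr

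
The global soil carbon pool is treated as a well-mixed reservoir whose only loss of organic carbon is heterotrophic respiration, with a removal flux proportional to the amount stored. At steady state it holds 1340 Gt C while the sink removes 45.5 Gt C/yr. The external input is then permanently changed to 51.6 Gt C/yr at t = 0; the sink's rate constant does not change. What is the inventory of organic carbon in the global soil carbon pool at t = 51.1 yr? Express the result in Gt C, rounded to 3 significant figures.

1490 Gt C

Residence time τ = M₀/F₀ = 29.45 yr. The eventual steady state is M_∞ = M₀·(F₁/F₀) = 1340 × 51.6/45.5 = 1519.6 Gt C.
The anomaly ΔM(t) = M(t) − M_∞ decays as ΔM₀·e^(−t/τ) with ΔM₀ = 1340 − 1519.6 = −179.6 Gt C.
At t = 51.1 yr, e^(−t/τ) = e^(−1.735) = 0.1764, so ΔM = −31.69 Gt C and M = 1519.6 − 31.69 = 1488.0 Gt C.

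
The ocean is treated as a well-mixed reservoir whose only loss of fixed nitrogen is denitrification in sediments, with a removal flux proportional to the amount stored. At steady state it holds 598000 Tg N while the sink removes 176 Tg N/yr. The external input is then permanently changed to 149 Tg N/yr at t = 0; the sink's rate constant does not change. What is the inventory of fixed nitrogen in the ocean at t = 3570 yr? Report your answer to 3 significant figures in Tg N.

538000 Tg N

τ = M₀/F₀ = 598000/176 = 3398 yr; rate constant k = 1/τ.
New steady state M_∞ = F₁/k = F₁·τ = 149 × 3398 = 506260 Tg N.
M(t) = M_∞ + (M₀ − M_∞)·e^(−t/τ); t/τ = 3570/3398 = 1.051, so e^(−t/τ) = 0.3497.
M(t) = 506260 + 91740 × 0.3497 = 538340 Tg N.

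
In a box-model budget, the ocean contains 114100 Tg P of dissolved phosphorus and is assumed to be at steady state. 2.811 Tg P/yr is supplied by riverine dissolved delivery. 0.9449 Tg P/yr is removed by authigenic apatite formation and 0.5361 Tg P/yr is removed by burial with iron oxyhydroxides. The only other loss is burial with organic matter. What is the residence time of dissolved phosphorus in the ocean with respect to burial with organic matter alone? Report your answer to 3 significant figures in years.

At steady state ΣF_in = ΣF_out.
ΣF_in = 2.8110 Tg P/yr.
Burial with organic matter flux = ΣF_in − (0.9449 + 0.5361) = 2.8110 − 1.481 = 1.330 Tg P/yr.
τ = M / F = 114100 / 1.330 = 85790 yr.

85800 yr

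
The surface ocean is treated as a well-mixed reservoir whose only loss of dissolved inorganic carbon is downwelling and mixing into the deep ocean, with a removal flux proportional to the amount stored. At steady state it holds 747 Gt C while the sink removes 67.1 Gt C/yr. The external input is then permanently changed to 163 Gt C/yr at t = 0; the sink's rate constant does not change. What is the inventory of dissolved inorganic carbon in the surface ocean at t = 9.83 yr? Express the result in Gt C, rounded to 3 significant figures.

1370 Gt C

The sink rate constant is k = F₀/M₀ = 67.1/747 = 0.08983 yr⁻¹.
Solving dM/dt = F₁ − kM with M(0) = M₀ gives M(t) = F₁/k + (M₀ − F₁/k)·e^(−kt).
F₁/k = 163/0.08983 = 1814.6 Gt C; kt = 0.08983 × 9.83 = 0.8830, e^(−kt) = 0.4135.
M(9.83) = 1814.6 + (747 − 1814.6) × 0.4135 = 1814.6 − 441.5 = 1373.1 Gt C.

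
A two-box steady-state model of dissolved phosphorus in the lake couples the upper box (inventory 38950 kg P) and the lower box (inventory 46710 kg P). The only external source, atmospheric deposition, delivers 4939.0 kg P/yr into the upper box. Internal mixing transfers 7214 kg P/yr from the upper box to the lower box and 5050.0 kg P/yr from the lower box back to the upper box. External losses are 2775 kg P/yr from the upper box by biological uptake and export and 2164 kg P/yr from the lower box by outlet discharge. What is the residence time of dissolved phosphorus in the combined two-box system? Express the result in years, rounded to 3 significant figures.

Treat the two boxes together as one reservoir: the mixing fluxes between them are internal recycling, so τ = ΣM / Σ(external losses).
M_total = 38950 + 46710 = 85660 kg P.
ΣF_external_out = 2775 + 2164 = 4939.0 kg P/yr.
τ = M_total / ΣF_ext = 85660 / 4939.0 = 17.34 yr.

17.3 yr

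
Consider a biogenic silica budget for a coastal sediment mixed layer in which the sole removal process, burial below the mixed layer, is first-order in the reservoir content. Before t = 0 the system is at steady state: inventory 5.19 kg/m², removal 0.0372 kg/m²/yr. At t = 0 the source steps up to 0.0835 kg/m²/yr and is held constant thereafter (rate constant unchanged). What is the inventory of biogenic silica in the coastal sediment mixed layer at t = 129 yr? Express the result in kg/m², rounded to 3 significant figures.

Residence time τ = M₀/F₀ = 139.5 yr. The eventual steady state is M_∞ = M₀·(F₁/F₀) = 5.19 × 0.0835/0.0372 = 11.650 kg/m².
The anomaly ΔM(t) = M(t) − M_∞ decays as ΔM₀·e^(−t/τ) with ΔM₀ = 5.19 − 11.650 = −6.460 kg/m².
At t = 129 yr, e^(−t/τ) = e^(−0.9246) = 0.3967, so ΔM = −2.562 kg/m² and M = 11.650 − 2.562 = 9.0872 kg/m².

9.09 kg/m²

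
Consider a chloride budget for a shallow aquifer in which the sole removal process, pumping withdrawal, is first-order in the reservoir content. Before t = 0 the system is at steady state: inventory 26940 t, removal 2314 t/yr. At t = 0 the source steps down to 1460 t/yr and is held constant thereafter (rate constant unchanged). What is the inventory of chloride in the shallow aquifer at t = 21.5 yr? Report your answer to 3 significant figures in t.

18600 t

τ = M₀/F₀ = 26940/2314 = 11.64 yr; rate constant k = 1/τ.
New steady state M_∞ = F₁/k = F₁·τ = 1460 × 11.64 = 16998 t.
M(t) = M_∞ + (M₀ − M_∞)·e^(−t/τ); t/τ = 21.5/11.64 = 1.847, so e^(−t/τ) = 0.1578.
M(t) = 16998 + 9942 × 0.1578 = 18566 t.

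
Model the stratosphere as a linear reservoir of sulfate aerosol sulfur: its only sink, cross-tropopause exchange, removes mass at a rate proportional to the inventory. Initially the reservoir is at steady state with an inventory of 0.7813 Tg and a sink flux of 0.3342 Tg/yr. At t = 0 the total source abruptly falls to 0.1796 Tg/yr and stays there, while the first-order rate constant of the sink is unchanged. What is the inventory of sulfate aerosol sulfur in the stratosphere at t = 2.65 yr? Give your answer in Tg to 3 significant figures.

Residence time τ = M₀/F₀ = 2.338 yr. The eventual steady state is M_∞ = M₀·(F₁/F₀) = 0.7813 × 0.1796/0.3342 = 0.41987 Tg.
The anomaly ΔM(t) = M(t) − M_∞ decays as ΔM₀·e^(−t/τ) with ΔM₀ = 0.7813 − 0.41987 = 0.3614 Tg.
At t = 2.65 yr, e^(−t/τ) = e^(−1.134) = 0.3219, so ΔM = 0.1163 Tg and M = 0.41987 + 0.1163 = 0.53621 Tg.

0.536 Tg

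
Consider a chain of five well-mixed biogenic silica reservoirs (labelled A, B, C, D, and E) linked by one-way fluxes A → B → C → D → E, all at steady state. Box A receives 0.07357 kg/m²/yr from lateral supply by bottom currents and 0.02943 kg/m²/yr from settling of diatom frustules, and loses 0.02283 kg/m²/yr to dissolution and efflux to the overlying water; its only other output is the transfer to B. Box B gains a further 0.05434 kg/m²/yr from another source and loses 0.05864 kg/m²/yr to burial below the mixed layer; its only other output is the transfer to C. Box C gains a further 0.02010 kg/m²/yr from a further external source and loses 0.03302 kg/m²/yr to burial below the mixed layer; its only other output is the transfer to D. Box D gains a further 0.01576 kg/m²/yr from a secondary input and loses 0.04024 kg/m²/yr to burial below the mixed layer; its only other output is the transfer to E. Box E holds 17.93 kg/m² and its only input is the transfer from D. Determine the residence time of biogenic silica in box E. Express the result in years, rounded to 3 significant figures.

Box A: F(A→B) = (0.07357 + 0.02943) − 0.02283 = 0.080170 kg/m²/yr.
Box B: F(B→C) = (0.080170 + 0.05434) − 0.05864 = 0.075870 kg/m²/yr.
Box C: F(C→D) = (0.075870 + 0.02010) − 0.03302 = 0.062950 kg/m²/yr.
Box D: F(D→E) = (0.062950 + 0.01576) − 0.04024 = 0.038470 kg/m²/yr.
Box E throughput = its input = 0.038470 kg/m²/yr; τ = 17.93 / 0.038470 = 466.1 yr.

466 yr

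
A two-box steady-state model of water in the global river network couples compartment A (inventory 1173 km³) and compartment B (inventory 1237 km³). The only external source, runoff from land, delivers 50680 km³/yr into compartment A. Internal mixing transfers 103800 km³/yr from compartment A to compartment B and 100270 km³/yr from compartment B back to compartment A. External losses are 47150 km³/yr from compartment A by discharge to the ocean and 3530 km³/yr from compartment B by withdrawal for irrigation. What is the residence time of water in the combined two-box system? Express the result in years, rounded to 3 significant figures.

0.0476 yr

For the system as a whole, the A↔B exchange is internal and contributes nothing to the throughput; only the external sinks remove mass.
M_total = 1173 + 1237 = 2410.0 km³.
ΣF_external_out = 47150 + 3530 = 50680 km³/yr.
τ = M_total / ΣF_ext = 2410.0 / 50680 = 0.04755 yr.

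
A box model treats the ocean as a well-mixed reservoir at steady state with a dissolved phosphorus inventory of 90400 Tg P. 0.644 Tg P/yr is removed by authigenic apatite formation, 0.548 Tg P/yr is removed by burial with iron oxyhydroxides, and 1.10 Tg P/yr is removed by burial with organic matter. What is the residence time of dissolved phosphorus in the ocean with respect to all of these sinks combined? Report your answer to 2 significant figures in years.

Total removal flux = 0.644 + 0.548 + 1.10 = 2.2920 Tg P/yr.
τ = M / ΣF_out = 90400 / 2.2920 = 39440 yr.

39000 yr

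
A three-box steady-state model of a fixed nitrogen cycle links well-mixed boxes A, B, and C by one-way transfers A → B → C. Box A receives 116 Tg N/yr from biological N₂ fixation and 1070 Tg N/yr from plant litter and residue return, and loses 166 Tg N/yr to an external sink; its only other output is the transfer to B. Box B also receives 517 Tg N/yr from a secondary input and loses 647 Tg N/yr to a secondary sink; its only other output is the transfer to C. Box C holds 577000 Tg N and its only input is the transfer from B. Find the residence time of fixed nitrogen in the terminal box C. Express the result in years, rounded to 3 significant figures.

Box A: F(A→B) = (116 + 1070) − 166 = 1020.0 Tg N/yr.
Box B: F(B→C) = (1020.0 + 517) − 647 = 890.00 Tg N/yr.
Box C throughput = its input = 890.00 Tg N/yr; τ = 577000 / 890.00 = 648.3 yr.

648 yr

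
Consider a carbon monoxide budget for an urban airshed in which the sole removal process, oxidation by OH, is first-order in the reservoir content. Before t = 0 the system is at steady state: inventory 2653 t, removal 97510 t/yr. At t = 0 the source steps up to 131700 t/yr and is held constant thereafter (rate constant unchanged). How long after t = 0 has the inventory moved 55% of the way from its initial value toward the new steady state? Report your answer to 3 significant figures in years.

τ = M₀/F₀ = 2653/97510 = 0.02721 yr.
The remaining gap fraction is e^(−t/τ); 55% covered ⇒ e^(−t/τ) = 0.450.
t = −τ ln(0.450) = 0.02721 × 0.7985 = 0.02173 yr.

0.0217 yr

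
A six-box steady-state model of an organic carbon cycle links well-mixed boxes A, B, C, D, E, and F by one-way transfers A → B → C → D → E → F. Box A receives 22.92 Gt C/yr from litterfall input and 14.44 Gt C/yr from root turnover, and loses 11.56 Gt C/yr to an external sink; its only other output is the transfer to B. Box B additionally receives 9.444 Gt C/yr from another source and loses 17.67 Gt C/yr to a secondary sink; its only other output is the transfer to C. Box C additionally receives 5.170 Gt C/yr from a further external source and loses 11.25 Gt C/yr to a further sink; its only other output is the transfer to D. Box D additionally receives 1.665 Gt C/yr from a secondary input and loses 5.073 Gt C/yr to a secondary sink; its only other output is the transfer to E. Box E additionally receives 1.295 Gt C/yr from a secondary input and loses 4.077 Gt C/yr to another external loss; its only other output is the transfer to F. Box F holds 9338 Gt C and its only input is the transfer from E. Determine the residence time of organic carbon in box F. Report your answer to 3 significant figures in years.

1760 yr

Box A: F(A→B) = (22.92 + 14.44) − 11.56 = 25.800 Gt C/yr.
Box B: F(B→C) = (25.800 + 9.444) − 17.67 = 17.574 Gt C/yr.
Box C: F(C→D) = (17.574 + 5.170) − 11.25 = 11.494 Gt C/yr.
Box D: F(D→E) = (11.494 + 1.665) − 5.073 = 8.0860 Gt C/yr.
Box E: F(E→F) = (8.0860 + 1.295) − 4.077 = 5.3040 Gt C/yr.
Box F throughput = its input = 5.3040 Gt C/yr; τ = 9338 / 5.3040 = 1761 yr.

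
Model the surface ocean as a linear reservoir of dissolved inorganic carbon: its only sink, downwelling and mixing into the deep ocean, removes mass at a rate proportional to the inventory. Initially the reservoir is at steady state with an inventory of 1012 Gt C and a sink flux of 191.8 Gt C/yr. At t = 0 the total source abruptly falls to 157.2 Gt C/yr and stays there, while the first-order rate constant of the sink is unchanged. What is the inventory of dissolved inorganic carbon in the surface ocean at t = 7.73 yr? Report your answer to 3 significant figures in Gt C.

τ = M₀/F₀ = 1012/191.8 = 5.276 yr; rate constant k = 1/τ.
New steady state M_∞ = F₁/k = F₁·τ = 157.2 × 5.276 = 829.44 Gt C.
M(t) = M_∞ + (M₀ − M_∞)·e^(−t/τ); t/τ = 7.73/5.276 = 1.465, so e^(−t/τ) = 0.2311.
M(t) = 829.44 + 182.6 × 0.2311 = 871.62 Gt C.

872 Gt C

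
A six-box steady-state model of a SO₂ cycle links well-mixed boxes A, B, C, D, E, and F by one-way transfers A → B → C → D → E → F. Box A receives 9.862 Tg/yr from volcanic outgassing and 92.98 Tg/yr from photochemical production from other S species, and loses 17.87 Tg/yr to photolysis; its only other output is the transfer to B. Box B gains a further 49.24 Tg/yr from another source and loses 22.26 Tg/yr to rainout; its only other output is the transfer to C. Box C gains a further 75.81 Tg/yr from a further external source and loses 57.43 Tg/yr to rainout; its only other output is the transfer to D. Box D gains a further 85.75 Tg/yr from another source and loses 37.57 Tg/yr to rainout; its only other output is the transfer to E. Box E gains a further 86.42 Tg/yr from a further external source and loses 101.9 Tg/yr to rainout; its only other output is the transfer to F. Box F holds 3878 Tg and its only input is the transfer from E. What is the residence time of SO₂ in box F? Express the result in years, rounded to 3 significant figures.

23.8 yr

Box A: F(A→B) = (9.862 + 92.98) − 17.87 = 84.972 Tg/yr.
Box B: F(B→C) = (84.972 + 49.24) − 22.26 = 111.95 Tg/yr.
Box C: F(C→D) = (111.95 + 75.81) − 57.43 = 130.33 Tg/yr.
Box D: F(D→E) = (130.33 + 85.75) − 37.57 = 178.51 Tg/yr.
Box E: F(E→F) = (178.51 + 86.42) − 101.9 = 163.03 Tg/yr.
Box F throughput = its input = 163.03 Tg/yr; τ = 3878 / 163.03 = 23.79 yr.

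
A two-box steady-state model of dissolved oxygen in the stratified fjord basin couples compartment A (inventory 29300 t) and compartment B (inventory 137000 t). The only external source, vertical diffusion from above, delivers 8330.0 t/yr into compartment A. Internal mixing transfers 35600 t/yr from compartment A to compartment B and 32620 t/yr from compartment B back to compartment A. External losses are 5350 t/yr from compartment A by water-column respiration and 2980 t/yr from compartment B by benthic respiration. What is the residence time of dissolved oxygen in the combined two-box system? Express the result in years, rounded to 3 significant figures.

Residence time in the combined system uses the total inventory and the total *external* removal — internal exchanges between the two boxes cancel.
M_total = 29300 + 137000 = 166300 t.
ΣF_external_out = 5350 + 2980 = 8330.0 t/yr.
τ = M_total / ΣF_ext = 166300 / 8330.0 = 19.96 yr.

20.0 yr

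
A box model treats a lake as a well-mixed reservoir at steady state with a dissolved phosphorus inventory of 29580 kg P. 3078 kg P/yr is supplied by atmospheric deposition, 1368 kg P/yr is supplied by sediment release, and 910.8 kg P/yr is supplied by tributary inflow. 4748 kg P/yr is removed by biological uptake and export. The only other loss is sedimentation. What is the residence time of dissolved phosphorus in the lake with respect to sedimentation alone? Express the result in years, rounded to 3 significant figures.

48.6 yr

At steady state ΣF_in = ΣF_out.
ΣF_in = 3078 + 1368 + 910.8 = 5356.8 kg P/yr.
Sedimentation flux = ΣF_in − (4748) = 5356.8 − 4748 = 608.8 kg P/yr.
τ = M / F = 29580 / 608.8 = 48.59 yr.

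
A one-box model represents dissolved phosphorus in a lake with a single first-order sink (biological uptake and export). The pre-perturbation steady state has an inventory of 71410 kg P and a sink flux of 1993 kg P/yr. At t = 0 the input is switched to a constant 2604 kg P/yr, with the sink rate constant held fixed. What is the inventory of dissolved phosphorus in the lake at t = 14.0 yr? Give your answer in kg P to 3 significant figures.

78500 kg P

The sink rate constant is k = F₀/M₀ = 1993/71410 = 0.02791 yr⁻¹.
Solving dM/dt = F₁ − kM with M(0) = M₀ gives M(t) = F₁/k + (M₀ − F₁/k)·e^(−kt).
F₁/k = 2604/0.02791 = 93302 kg P; kt = 0.02791 × 14.0 = 0.3907, e^(−kt) = 0.6766.
M(14.0) = 93302 + (71410 − 93302) × 0.6766 = 93302 − 14810 = 78491 kg P.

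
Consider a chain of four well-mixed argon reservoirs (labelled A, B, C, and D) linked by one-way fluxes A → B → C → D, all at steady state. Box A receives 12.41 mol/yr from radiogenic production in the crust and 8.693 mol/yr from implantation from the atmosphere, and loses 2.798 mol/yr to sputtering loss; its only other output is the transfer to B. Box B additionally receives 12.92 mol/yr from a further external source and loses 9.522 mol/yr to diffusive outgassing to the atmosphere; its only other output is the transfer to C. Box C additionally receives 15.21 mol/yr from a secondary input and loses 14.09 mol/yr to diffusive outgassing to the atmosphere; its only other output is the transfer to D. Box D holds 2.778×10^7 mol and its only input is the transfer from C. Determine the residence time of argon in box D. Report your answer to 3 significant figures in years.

1.22×10^6 yr

Box A: F(A→B) = (12.41 + 8.693) − 2.798 = 18.305 mol/yr.
Box B: F(B→C) = (18.305 + 12.92) − 9.522 = 21.703 mol/yr.
Box C: F(C→D) = (21.703 + 15.21) − 14.09 = 22.823 mol/yr.
Box D throughput = its input = 22.823 mol/yr; τ = 2.778×10^7 / 22.823 = 1.217×10^6 yr.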